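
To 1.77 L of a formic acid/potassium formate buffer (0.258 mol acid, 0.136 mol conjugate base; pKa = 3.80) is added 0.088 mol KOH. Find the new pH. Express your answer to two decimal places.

After neutralization: n(HCOOH) = 0.17 mol, n(HCOO-) = 0.224 mol.
pH = pKa + log([A⁻]/[HA]) = 3.80 + log(0.224/0.17) = 3.80 +0.120

pH = 3.92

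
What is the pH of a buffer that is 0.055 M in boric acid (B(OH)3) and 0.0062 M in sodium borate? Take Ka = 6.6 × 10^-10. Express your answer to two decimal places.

pKa = −log(6.6 × 10^-10) = 9.180
Using pH = pKa + log([base]/[acid]) with [base]/[acid] = 0.0062/0.055:
pH = 9.180 + (-0.948) = 8.23

pH = 8.23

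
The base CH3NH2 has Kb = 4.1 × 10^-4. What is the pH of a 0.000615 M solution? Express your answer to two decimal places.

CH3NH2 + H2O ⇌ CH3NH3+ + OH-
Kb = [OH-]²/(0.000615 − [OH-]) = 4.1 × 10^-4
[OH-] is not negligible relative to C₀; solve [OH-]² + 0.00041·[OH-] − 2.52e-07 = 0.
[OH-] = (−Kb + √(Kb² + 4·Kb·C₀))/2 = 3.37 × 10^-4 M
pOH = 3.47, so pH = 14.00 − pOH = 10.53

pH = 10.53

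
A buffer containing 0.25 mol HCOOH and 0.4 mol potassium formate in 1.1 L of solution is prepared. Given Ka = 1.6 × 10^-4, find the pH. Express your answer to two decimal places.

pKa = −log(1.6 × 10^-4) = 3.796
pH = pKa + log([A⁻]/[HA]) = 3.796 + log(0.4/0.25)
pH = 3.796 + (+0.204) = 4.00

pH = 4.00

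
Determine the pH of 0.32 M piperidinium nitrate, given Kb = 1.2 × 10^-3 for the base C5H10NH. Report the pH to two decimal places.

pH = 5.79

C5H10NH2+ is the conjugate acid of the weak base C5H10NH.
Ka = Kw/Kb = 1.0×10^-14 / 1.2 × 10^-3 = 8.33 × 10^-12
From the ICE table, Ka = [H+]²/(0.32 − [H+]) = 8.33 × 10^-12.
Neglecting [H+] in the denominator: [H+] = √(8.33 × 10^-12 × 0.32) = 1.63 × 10^-6 M
Check: 0.00051% ionized — well under 5%, approximation valid.
pH = −log(1.63 × 10^-6) = 5.79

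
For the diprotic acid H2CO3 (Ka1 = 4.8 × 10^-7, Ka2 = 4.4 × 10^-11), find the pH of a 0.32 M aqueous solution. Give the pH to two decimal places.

Ka1 ≫ Ka2, so treat the first dissociation as the only significant source of H+.
Ka1 = x²/(0.32 − x) = 4.8 × 10^-7
x ≈ √(4.8 × 10^-7 × 0.32) = 3.92 × 10^-4 M
pH = −log(3.92 × 10^-4) = 3.41

pH = 3.41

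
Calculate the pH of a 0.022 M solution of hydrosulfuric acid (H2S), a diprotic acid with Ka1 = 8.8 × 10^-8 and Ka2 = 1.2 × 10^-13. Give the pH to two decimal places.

Since Ka1 ≫ Ka2, the first ionization dominates [H+].
Ka1 = x²/(0.022 − x) = 8.8 × 10^-8
x ≈ √(8.8 × 10^-8 × 0.022) = 4.40 × 10^-5 M
pH = −log(4.40 × 10^-5) = 4.36

pH = 4.36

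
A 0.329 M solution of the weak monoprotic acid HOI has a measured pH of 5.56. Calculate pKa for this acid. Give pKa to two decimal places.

[H+] = 10^(-5.56) = 2.75 × 10^-6 M
At equilibrium [HA] = 0.329 − 2.75 × 10^-6 = 3.29 × 10^-1 M
Ka = [H+][A-]/[HA] = (2.75 × 10^-6)² / 3.29 × 10^-1 = 2.30 × 10^-11
pKa = -log(2.30 × 10^-11) = 10.64

pKa = 10.64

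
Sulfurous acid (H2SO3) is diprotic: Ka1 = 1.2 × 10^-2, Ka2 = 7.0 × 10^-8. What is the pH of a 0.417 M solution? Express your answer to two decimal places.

pH = 1.19

Ka1 ≫ Ka2, so treat the first dissociation as the only significant source of H+.
Ka1 = x²/(0.417 − x) = 1.2 × 10^-2
Solving the quadratic: x = (−Ka1 + √(Ka1² + 4·Ka1·C₀))/2 = 6.50 × 10^-2 M
pH = −log(6.50 × 10^-2) = 1.19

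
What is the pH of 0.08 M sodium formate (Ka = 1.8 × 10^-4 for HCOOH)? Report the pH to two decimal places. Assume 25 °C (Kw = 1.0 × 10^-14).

pH = 8.32

HCOO- is the conjugate base of the weak acid HCOOH.
Kb = Kw/Ka = 1.0×10^-14 / 1.8 × 10^-4 = 5.56 × 10^-11
From the ICE table, Kb = x²/(0.08 − x) = 5.56 × 10^-11.
Assume x ≪ 0.08: x ≈ √(5.56 × 10^-11 × 0.08) = 2.11 × 10^-6 M
Check: 0.0026% ionized — well under 5%, approximation valid.
pOH = 5.68, so pH = 14.00 − pOH = 8.32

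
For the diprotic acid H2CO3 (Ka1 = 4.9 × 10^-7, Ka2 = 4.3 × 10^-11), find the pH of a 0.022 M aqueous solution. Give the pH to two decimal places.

Ka1 ≫ Ka2, so treat the first dissociation as the only significant source of H+.
Ka1 = x²/(0.022 − x) = 4.9 × 10^-7
x ≈ √(4.9 × 10^-7 × 0.022) = 1.04 × 10^-4 M
pH = −log(1.04 × 10^-4) = 3.98

pH = 3.98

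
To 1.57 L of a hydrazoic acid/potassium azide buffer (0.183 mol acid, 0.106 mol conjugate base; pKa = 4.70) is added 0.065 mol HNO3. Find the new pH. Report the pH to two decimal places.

pH = 3.92

Added H+ converts N3- to HN3: HN3 → 0.248 mol, N3- → 0.041 mol.
pH = pKa + log(n_N3-/n_HN3) = 4.70 + log(0.041/0.248) = 4.70 + (-0.782)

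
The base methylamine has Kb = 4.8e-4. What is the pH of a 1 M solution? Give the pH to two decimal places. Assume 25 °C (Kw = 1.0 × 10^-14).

pH = 12.34

CH3NH2 + H2O ⇌ CH3NH3+ + OH-
Kb = [OH-]²/(1 − [OH-]) = 4.8 × 10^-4
Neglecting [OH-] in the denominator: [OH-] = √(4.8 × 10^-4 × 1) = 2.19 × 10^-2 M
Check: 2.2% ionized — well under 5%, approximation valid.
pOH = 1.66, so pH = 14.00 − pOH = 12.34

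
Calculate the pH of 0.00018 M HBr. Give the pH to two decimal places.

pH = 3.74

HBr is a strong acid and dissociates completely, so [H+] = 0.00018 M.
pH = -log(0.00018) = 3.74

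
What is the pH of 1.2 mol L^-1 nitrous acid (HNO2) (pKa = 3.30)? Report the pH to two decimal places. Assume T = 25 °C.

pH = 1.61

HNO2 ⇌ NO2- + H+
Ka = 10^(−3.30) = 5.01 × 10^-4
Ka = [H+]²/(1.2 − [H+]) = 5.01 × 10^-4
Assume [H+] ≪ 1.2: [H+] ≈ √(5.01 × 10^-4 × 1.2) = 2.45 × 10^-2 M
([H+]/C₀ = 2% < 5%, so the approximation holds.)
pH = −log[H+] = −log(2.45 × 10^-2) = 1.61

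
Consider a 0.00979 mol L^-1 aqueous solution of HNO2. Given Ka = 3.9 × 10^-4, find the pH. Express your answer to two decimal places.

HNO2 ⇌ NO2- + H+
Ka = [H+]²/(0.00979 − [H+]) = 3.9 × 10^-4
The 5% rule fails; solving [H+]² + Ka·[H+] − Ka·C₀ = 0 exactly:
[H+] = [−0.00039 + √(0.00039² + 1.53e-05)]/2 = 1.77 × 10^-3 M
pH = −log(1.77 × 10^-3) = 2.75

pH = 2.75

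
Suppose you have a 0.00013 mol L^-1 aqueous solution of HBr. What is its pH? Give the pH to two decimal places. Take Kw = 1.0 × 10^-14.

pH = 3.89

HBr is a strong acid and dissociates completely, so [H+] = 0.00013 M.
pH = -log(0.00013) = 3.89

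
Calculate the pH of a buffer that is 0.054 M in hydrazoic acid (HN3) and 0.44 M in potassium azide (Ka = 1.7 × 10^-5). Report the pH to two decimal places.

pH = 5.68

pKa = −log(1.7 × 10^-5) = 4.770
Henderson–Hasselbalch: pH = pKa + log([N3-]/[HN3]) = 4.770 + log(0.44/0.054)
pH = 4.770 + (+0.911) = 5.68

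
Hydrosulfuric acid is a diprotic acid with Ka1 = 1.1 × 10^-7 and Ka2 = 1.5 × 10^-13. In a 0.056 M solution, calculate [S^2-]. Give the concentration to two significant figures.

First ionization gives [H+] ≈ [HS-] = 7.85 × 10^-5 M.
Second step: Ka2 = [H+][S^2-]/[HS-] ≈ [S^2-] (since [H+] ≈ [HS-]).
So [S^2-] ≈ Ka2.

1.5 × 10^-13 M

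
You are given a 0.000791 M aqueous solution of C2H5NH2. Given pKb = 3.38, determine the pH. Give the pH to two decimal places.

C2H5NH2 + H2O ⇌ C2H5NH3+ + OH-
Kb = 10^(−3.38) = 4.17 × 10^-4
From the ICE table, Kb = [OH-]²/(0.000791 − [OH-]) = 4.17 × 10^-4.
Here C₀/Kb ≈ 1.9, so the small-[OH-] approximation fails. Use the quadratic:
[OH-] = (−Kb + √(Kb² + 4·Kb·C₀))/2 = 4.02 × 10^-4 M
pOH = −log(4.02 × 10^-4) = 3.40; pH = 14.00 − 3.40 = 10.60

pH = 10.60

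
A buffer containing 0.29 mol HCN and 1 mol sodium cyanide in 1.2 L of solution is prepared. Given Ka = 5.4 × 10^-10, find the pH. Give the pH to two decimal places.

pH = 9.81

pKa = −log(5.4 × 10^-10) = 9.268
pH = pKa + log([A⁻]/[HA]) = 9.268 + log(1/0.29)
pH = 9.268 + (+0.538) = 9.81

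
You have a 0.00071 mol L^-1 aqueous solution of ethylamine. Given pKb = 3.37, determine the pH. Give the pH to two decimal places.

C2H5NH2 + H2O ⇌ C2H5NH3+ + OH-
Kb = 10^(−3.37) = 4.27 × 10^-4
Kb = [OH-]²/(0.00071 − [OH-]) = 4.27 × 10^-4
Here C₀/Kb ≈ 1.66, so the small-[OH-] approximation fails. Use the quadratic:
[OH-] = [−0.000427 + √(0.000427² + 1.21e-06)]/2 = 3.77 × 10^-4 M
pOH = 3.42, so pH = 14.00 − pOH = 10.58

pH = 10.58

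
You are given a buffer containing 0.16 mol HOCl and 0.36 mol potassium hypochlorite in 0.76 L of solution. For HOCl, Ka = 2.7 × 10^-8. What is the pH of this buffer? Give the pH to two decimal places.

pKa = −log(2.7 × 10^-8) = 7.569
Using pH = pKa + log([base]/[acid]) with [base]/[acid] = 0.36/0.16:
pH = 7.569 + (+0.352) = 7.92

pH = 7.92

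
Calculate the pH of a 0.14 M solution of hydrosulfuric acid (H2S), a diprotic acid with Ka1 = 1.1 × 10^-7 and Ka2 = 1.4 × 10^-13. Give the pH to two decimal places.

pH = 3.91

Since Ka1 ≫ Ka2, the first ionization dominates [H+].
Ka1 = x²/(0.14 − x) = 1.1 × 10^-7
x ≈ √(1.1 × 10^-7 × 0.14) = 1.24 × 10^-4 M
pH = −log(1.24 × 10^-4) = 3.91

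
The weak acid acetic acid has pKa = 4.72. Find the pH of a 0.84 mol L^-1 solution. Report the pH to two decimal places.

pH = 2.40

CH3COOH ⇌ CH3COO- + H+
Ka = 10^(−4.72) = 1.91 × 10^-5
Let x = [H+] at equilibrium. Ka = x²/(0.84 − x).
Since Ka ≪ C₀, x ≈ √(Ka·C₀) = 4.01 × 10^-3 M.
Check: 0.48% ionized — well under 5%, approximation valid.
pH = −log[H+] = −log(4.01 × 10^-3) = 2.40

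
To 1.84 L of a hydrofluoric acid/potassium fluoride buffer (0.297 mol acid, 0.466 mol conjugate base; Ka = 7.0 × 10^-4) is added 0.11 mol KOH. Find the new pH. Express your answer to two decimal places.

pH = 3.64

After neutralization: n(HF) = 0.187 mol, n(F-) = 0.576 mol.
pKa = −log(7.0 × 10^-4) = 3.155
pH = pKa + log(n_F-/n_HF) = 3.155 + log(0.576/0.187) = 3.155 + (+0.489)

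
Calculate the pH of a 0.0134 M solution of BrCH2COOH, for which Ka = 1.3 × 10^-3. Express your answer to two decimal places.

pH = 2.45

BrCH2COOH ⇌ BrCH2COO- + H+
Ka = [H+]²/(0.0134 − [H+]) = 1.3 × 10^-3
The 5% rule fails; solving [H+]² + Ka·[H+] − Ka·C₀ = 0 exactly:
[H+] = (−Ka + √(Ka² + 4·Ka·C₀))/2 = 3.57 × 10^-3 M
pH = −log[H+] = −log(3.57 × 10^-3) = 2.45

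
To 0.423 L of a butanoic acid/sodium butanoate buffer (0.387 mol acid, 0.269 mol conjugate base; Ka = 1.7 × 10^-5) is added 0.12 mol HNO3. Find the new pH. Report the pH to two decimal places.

pH = 4.24

After neutralization: n(CH3(CH2)2COOH) = 0.507 mol, n(CH3(CH2)2COO-) = 0.149 mol.
pKa = −log(1.7 × 10^-5) = 4.770
Henderson–Hasselbalch with mole ratio 0.149/0.507: pH = 4.770 + (-0.532)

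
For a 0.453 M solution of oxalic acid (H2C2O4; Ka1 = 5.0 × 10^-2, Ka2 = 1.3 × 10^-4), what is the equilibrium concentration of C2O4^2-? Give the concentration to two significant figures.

1.3 × 10^-4 M

First ionization gives [H+] ≈ [HC2O4-] = 1.28 × 10^-1 M.
Second step: Ka2 = [H+][C2O4^2-]/[HC2O4-] ≈ [C2O4^2-] (since [H+] ≈ [HC2O4-]).
So [C2O4^2-] ≈ Ka2.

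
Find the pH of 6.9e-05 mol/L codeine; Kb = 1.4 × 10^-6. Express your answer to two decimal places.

pH = 8.96

C18H21NO3 + H2O ⇌ C18H22NO3+ + OH-
Kb = [OH-]²/(6.9e-05 − [OH-]) = 1.4 × 10^-6
The 5% rule fails; solving [OH-]² + Kb·[OH-] − Kb·C₀ = 0 exactly:
[OH-] = (−Kb + √(Kb² + 4·Kb·C₀))/2 = 9.15 × 10^-6 M
pOH = −log(9.15 × 10^-6) = 5.04; pH = 14.00 − 5.04 = 8.96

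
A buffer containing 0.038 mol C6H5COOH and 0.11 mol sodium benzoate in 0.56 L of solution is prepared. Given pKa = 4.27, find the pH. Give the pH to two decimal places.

pH = 4.73

pH = pKa + log([A⁻]/[HA]) = 4.27 + log(0.11/0.038)
pH = 4.27 + (+0.462) = 4.73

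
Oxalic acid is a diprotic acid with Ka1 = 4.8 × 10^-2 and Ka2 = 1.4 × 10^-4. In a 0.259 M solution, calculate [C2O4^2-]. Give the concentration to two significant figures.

First ionization gives [H+] ≈ [HC2O4-] = 9.01 × 10^-2 M.
Second step: Ka2 = [H+][C2O4^2-]/[HC2O4-] ≈ [C2O4^2-] (since [H+] ≈ [HC2O4-]).
So [C2O4^2-] ≈ Ka2.

1.4 × 10^-4 M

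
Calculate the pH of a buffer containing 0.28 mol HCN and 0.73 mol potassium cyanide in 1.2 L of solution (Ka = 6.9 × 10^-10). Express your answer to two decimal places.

pH = 9.58

pKa = −log(6.9 × 10^-10) = 9.161
Henderson–Hasselbalch: pH = pKa + log([CN-]/[HCN]) = 9.161 + log(0.73/0.28)
pH = 9.161 + (+0.416) = 9.58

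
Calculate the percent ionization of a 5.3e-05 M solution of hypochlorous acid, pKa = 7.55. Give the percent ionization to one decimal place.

2.3%

HOCl ⇌ OCl- + H+; let x = [H+] at equilibrium.
Ka = 10^(−7.55) = 2.82 × 10^-8
x ≈ √(Ka·C₀) = √(2.82 × 10^-8 × 5.3e-05) = 1.22 × 10^-6 M
Fraction ionized = 1.22 × 10^-6 / 5.3e-05 = 0.0230 → 2.3%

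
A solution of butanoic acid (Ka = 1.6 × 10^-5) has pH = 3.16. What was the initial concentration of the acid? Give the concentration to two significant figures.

C₀ = 3.1 × 10^-2 M

[H+] = 10^(-3.16) = 6.92 × 10^-4 M = x
Ka = x²/(C₀ − x) ⇒ C₀ = x + x²/Ka
C₀ = 6.92 × 10^-4 + (6.92 × 10^-4)²/(1.6 × 10^-5) = 3.06 × 10^-2 M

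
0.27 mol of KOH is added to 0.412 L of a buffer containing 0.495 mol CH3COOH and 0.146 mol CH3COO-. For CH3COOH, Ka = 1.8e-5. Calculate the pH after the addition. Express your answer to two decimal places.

pH = 5.01

OH- converts CH3COOH to CH3COO-: CH3COOH → 0.225 mol, CH3COO- → 0.416 mol.
pKa = −log(1.8 × 10^-5) = 4.745
pH = pKa + log([A⁻]/[HA]) = 4.745 + log(0.416/0.225) = 4.745 +0.267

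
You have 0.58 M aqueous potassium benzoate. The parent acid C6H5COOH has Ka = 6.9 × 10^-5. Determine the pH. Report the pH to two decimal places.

pH = 8.96

C6H5COO- is the conjugate base of the weak acid C6H5COOH.
Kb = Kw/Ka = 1.0×10^-14 / 6.9 × 10^-5 = 1.45 × 10^-10
Let x = [OH-] at equilibrium. Kb = x²/(0.58 − x).
Neglecting x in the denominator: x = √(1.45 × 10^-10 × 0.58) = 9.17 × 10^-6 M
Check: 0.0016% ionized — well under 5%, approximation valid.
pOH = 5.04, so pH = 14.00 − pOH = 8.96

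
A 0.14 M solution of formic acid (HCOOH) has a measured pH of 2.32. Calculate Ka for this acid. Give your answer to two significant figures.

Ka = 1.7 × 10^-4

[H+] = 10^(-2.32) = 4.79 × 10^-3 M
At equilibrium [HA] = 0.14 − 4.79 × 10^-3 = 1.35 × 10^-1 M
Ka = [H+][A-]/[HA] = (4.79 × 10^-3)² / 1.35 × 10^-1 = 1.7 × 10^-4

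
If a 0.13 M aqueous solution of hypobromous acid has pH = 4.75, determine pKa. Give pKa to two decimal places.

[H+] = 10^(-4.75) = 1.78 × 10^-5 M
At equilibrium [HA] = 0.13 − 1.78 × 10^-5 = 1.30 × 10^-1 M
Ka = [H+][A-]/[HA] = (1.78 × 10^-5)² / 1.30 × 10^-1 = 2.44 × 10^-9
pKa = -log(2.44 × 10^-9) = 8.61

pKa = 8.61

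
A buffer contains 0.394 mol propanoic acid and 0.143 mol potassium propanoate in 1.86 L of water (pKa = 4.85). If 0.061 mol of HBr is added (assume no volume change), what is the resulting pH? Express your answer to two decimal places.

pH = 4.11

After neutralization: n(CH3CH2COOH) = 0.455 mol, n(CH3CH2COO-) = 0.082 mol.
pH = pKa + log(n_CH3CH2COO-/n_CH3CH2COOH) = 4.85 + log(0.082/0.455) = 4.85 + (-0.744)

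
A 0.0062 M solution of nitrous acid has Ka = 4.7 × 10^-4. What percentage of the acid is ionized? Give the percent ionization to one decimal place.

HNO2 ⇌ NO2- + H+; let x = [H+] at equilibrium.
Ka = x²/(C₀ − x); solving the quadratic gives x = 1.49 × 10^-3 M.
Fraction ionized = 1.49 × 10^-3 / 0.0062 = 0.2403 → 24.0%

24.0%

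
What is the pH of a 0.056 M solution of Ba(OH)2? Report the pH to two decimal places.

pH = 13.05

Ba(OH)2 is a strong base (each formula unit releases 2 OH-); [OH-] = 0.112 M.
pOH = -log(0.112) = 0.95
pH = 14.00 - 0.95 = 13.05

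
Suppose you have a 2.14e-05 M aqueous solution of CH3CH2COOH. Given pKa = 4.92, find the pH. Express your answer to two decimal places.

pH = 4.95

CH3CH2COOH ⇌ CH3CH2COO- + H+
Ka = 10^(−4.92) = 1.20 × 10^-5
From the ICE table, Ka = [H+]²/(2.14e-05 − [H+]) = 1.20 × 10^-5.
The 5% rule fails; solving [H+]² + Ka·[H+] − Ka·C₀ = 0 exactly:
[H+] = (−Ka + √(Ka² + 4·Ka·C₀))/2 = 1.11 × 10^-5 M
pH = −log[H+] = −log(1.11 × 10^-5) = 4.95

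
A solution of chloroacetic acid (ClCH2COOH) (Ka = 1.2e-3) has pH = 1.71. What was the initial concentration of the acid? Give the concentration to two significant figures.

[H+] = 10^(-1.71) = 1.95 × 10^-2 M = x
Ka = x²/(C₀ − x) ⇒ C₀ = x + x²/Ka
C₀ = 1.95 × 10^-2 + (1.95 × 10^-2)²/(1.2 × 10^-3) = 3.36 × 10^-1 M

C₀ = 3.4 × 10^-1 M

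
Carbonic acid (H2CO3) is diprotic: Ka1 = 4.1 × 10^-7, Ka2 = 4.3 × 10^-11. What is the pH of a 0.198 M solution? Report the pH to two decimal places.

pH = 3.55

Ka1 ≫ Ka2, so treat the first dissociation as the only significant source of H+.
Ka1 = x²/(0.198 − x) = 4.1 × 10^-7
x ≈ √(4.1 × 10^-7 × 0.198) = 2.85 × 10^-4 M
pH = −log(2.85 × 10^-4) = 3.55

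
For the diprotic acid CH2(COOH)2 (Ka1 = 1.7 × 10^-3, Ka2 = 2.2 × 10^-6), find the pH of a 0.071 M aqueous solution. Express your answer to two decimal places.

Since Ka1 ≫ Ka2, the first ionization dominates [H+].
Ka1 = x²/(0.071 − x) = 1.7 × 10^-3
Solving the quadratic: x = (−Ka1 + √(Ka1² + 4·Ka1·C₀))/2 = 1.02 × 10^-2 M
pH = −log(1.02 × 10^-2) = 1.99

pH = 1.99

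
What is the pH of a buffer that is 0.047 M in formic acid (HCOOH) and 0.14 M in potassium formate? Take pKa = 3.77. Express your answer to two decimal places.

pH = 4.24

Henderson–Hasselbalch: pH = pKa + log([HCOO-]/[HCOOH]) = 3.77 + log(0.14/0.047)
pH = 3.77 + (+0.474) = 4.24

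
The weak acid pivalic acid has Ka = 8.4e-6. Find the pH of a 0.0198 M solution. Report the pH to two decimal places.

pH = 3.39

(CH3)3CCOOH ⇌ (CH3)3CCOO- + H+
From the ICE table, Ka = x²/(0.0198 − x) = 8.4 × 10^-6.
Neglecting x in the denominator: x = √(8.4 × 10^-6 × 0.0198) = 4.08 × 10^-4 M
Check: 2.1% ionized — well under 5%, approximation valid.
pH = −log(4.08 × 10^-4) = 3.39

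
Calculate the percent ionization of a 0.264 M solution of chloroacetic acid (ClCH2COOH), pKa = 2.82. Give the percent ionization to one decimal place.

ClCH2COOH ⇌ ClCH2COO- + H+; let x = [H+] at equilibrium.
Ka = 10^(−2.82) = 1.51 × 10^-3
Solve x² + 0.00151x − 0.000399 = 0 → x = 1.92 × 10^-2 M
% ionization = x/C₀ × 100% = 1.92 × 10^-2/0.264 × 100% = 7.3%

7.3%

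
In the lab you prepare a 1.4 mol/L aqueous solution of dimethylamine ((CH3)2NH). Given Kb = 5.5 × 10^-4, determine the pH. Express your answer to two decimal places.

(CH3)2NH + H2O ⇌ (CH3)2NH2+ + OH-
From the ICE table, Kb = x²/(1.4 − x) = 5.5 × 10^-4.
Since Kb ≪ C₀, x ≈ √(Kb·C₀) = 2.77 × 10^-2 M.
pOH = −log(2.77 × 10^-2) = 1.56; pH = 14.00 − 1.56 = 12.44

pH = 12.44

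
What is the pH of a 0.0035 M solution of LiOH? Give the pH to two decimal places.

pH = 11.54

LiOH is a strong base; [OH-] = 0.0035 M.
pOH = -log(0.0035) = 2.46
pH = 14.00 - 2.46 = 11.54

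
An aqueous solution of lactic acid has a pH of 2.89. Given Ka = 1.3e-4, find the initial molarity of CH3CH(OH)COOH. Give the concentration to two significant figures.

C₀ = 1.4 × 10^-2 M

[H+] = 10^(-2.89) = 1.29 × 10^-3 M = x
Ka = x²/(C₀ − x) ⇒ C₀ = x + x²/Ka
C₀ = 1.29 × 10^-3 + (1.29 × 10^-3)²/(1.3 × 10^-4) = 1.41 × 10^-2 M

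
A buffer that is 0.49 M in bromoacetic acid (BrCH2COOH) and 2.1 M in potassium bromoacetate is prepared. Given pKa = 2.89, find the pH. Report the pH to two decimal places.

pH = pKa + log([A⁻]/[HA]) = 2.89 + log(2.1/0.49)
pH = 2.89 + (+0.632) = 3.52

pH = 3.52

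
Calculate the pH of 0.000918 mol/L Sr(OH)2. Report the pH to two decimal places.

pH = 11.26

Sr(OH)2 is a strong base (each formula unit releases 2 OH-); [OH-] = 0.00184 M.
pOH = -log(0.00184) = 2.74
pH = 14.00 - 2.74 = 11.26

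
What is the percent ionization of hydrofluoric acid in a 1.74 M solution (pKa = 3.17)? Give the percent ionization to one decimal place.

HF ⇌ F- + H+; let x = [H+] at equilibrium.
Ka = 10^(−3.17) = 6.76 × 10^-4
x ≈ √(Ka·C₀) = √(6.76 × 10^-4 × 1.74) = 3.43 × 10^-2 M
% ionization = x/C₀ × 100% = 3.43 × 10^-2/1.74 × 100% = 2.0%

2.0%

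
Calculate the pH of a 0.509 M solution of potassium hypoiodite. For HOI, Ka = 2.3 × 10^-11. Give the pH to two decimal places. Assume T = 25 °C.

pH = 12.17

OI- is the conjugate base of the weak acid HOI.
Kb = Kw/Ka = 1.0×10^-14 / 2.3 × 10^-11 = 4.35 × 10^-4
From the ICE table, Kb = [OH-]²/(0.509 − [OH-]) = 4.35 × 10^-4.
Since Kb ≪ C₀, [OH-] ≈ √(Kb·C₀) = 1.49 × 10^-2 M.
([OH-]/C₀ = 2.9% < 5%, so the approximation holds.)
pOH = 1.83, so pH = 14.00 − pOH = 12.17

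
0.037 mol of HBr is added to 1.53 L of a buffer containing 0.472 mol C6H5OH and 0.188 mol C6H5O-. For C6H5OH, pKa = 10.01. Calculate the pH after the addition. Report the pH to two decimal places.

After neutralization: n(C6H5OH) = 0.509 mol, n(C6H5O-) = 0.151 mol.
pH = pKa + log(n_C6H5O-/n_C6H5OH) = 10.01 + log(0.151/0.509) = 10.01 + (-0.528)

pH = 9.48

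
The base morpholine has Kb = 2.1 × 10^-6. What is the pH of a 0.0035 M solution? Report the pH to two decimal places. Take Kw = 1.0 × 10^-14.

C4H8ONH + H2O ⇌ C4H8ONH2+ + OH-
Let x = [OH-] at equilibrium. Kb = x²/(0.0035 − x).
Assume x ≪ 0.0035: x ≈ √(2.1 × 10^-6 × 0.0035) = 8.57 × 10^-5 M
pOH = 4.07, so pH = 14.00 − pOH = 9.93

pH = 9.93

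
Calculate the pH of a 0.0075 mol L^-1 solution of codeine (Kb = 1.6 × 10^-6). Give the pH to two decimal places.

C18H21NO3 + H2O ⇌ C18H22NO3+ + OH-
From the ICE table, Kb = x²/(0.0075 − x) = 1.6 × 10^-6.
Neglecting x in the denominator: x = √(1.6 × 10^-6 × 0.0075) = 1.10 × 10^-4 M
(x/C₀ = 1.5% < 5%, so the approximation holds.)
pOH = 3.96, so pH = 14.00 − pOH = 10.04

pH = 10.04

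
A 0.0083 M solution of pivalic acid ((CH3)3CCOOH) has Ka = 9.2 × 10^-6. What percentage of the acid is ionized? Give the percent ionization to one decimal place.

(CH3)3CCOOH ⇌ (CH3)3CCOO- + H+; let x = [H+] at equilibrium.
x ≈ √(Ka·C₀) = √(9.2 × 10^-6 × 0.0083) = 2.76 × 10^-4 M
% ionization = x/C₀ × 100% = 2.76 × 10^-4/0.0083 × 100% = 3.3%

3.3%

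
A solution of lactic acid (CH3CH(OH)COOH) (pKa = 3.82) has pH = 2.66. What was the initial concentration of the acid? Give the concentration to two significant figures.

[H+] = 10^(-2.66) = 2.19 × 10^-3 M = x
Ka = 10^(−3.82) = 1.51 × 10^-4
Ka = x²/(C₀ − x) ⇒ C₀ = x + x²/Ka
C₀ = 2.19 × 10^-3 + (2.19 × 10^-3)²/(1.51 × 10^-4) = 3.40 × 10^-2 M

C₀ = 3.4 × 10^-2 M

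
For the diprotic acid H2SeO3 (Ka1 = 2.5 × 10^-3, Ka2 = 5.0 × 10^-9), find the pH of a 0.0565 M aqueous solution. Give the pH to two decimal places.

Ka1 ≫ Ka2, so treat the first dissociation as the only significant source of H+.
Ka1 = x²/(0.0565 − x) = 2.5 × 10^-3
Solving the quadratic: x = (−Ka1 + √(Ka1² + 4·Ka1·C₀))/2 = 1.07 × 10^-2 M
pH = −log(1.07 × 10^-2) = 1.97

pH = 1.97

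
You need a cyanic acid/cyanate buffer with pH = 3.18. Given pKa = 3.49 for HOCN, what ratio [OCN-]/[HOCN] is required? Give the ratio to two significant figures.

pH = pKa + log(r) ⇒ log(r) = 3.18 − 3.49 = -0.31
r = [OCN-]/[HOCN] = 10^(-0.31) = 0.49

ratio = 0.49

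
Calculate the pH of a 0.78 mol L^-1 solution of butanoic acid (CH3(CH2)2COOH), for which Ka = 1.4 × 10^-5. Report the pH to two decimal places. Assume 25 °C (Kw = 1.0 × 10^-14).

CH3(CH2)2COOH ⇌ CH3(CH2)2COO- + H+
Ka = x²/(0.78 − x) = 1.4 × 10^-5
Since Ka ≪ C₀, x ≈ √(Ka·C₀) = 3.30 × 10^-3 M.
pH = −log[H+] = −log(3.30 × 10^-3) = 2.48

pH = 2.48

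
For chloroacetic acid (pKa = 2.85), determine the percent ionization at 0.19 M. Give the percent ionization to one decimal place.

8.3%

ClCH2COOH ⇌ ClCH2COO- + H+; let x = [H+] at equilibrium.
Ka = 10^(−2.85) = 1.41 × 10^-3
Solve x² + 0.00141x − 0.000268 = 0 → x = 1.57 × 10^-2 M
% ionization = x/C₀ × 100% = 1.57 × 10^-2/0.19 × 100% = 8.3%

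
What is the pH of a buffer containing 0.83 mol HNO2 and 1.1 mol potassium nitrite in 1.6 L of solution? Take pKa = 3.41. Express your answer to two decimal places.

Using pH = pKa + log([base]/[acid]) with [base]/[acid] = 1.1/0.83:
pH = 3.41 + (+0.122) = 3.53

pH = 3.53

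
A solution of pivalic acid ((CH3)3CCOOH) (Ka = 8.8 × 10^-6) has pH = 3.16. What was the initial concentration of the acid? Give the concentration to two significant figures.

[H+] = 10^(-3.16) = 6.92 × 10^-4 M = x
Ka = x²/(C₀ − x) ⇒ C₀ = x + x²/Ka
C₀ = 6.92 × 10^-4 + (6.92 × 10^-4)²/(8.8 × 10^-6) = 5.51 × 10^-2 M

C₀ = 5.5 × 10^-2 M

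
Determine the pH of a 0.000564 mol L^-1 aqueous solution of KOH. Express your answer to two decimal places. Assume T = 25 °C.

pH = 10.75

KOH is a strong base; [OH-] = 0.000564 M.
pOH = -log(0.000564) = 3.25
pH = 14.00 - 3.25 = 10.75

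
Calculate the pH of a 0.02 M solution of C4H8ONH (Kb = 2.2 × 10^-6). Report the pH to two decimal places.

pH = 10.32

C4H8ONH + H2O ⇌ C4H8ONH2+ + OH-
From the ICE table, Kb = [OH-]²/(0.02 − [OH-]) = 2.2 × 10^-6.
Neglecting [OH-] in the denominator: [OH-] = √(2.2 × 10^-6 × 0.02) = 2.10 × 10^-4 M
([OH-]/C₀ = 1% < 5%, so the approximation holds.)
pOH = −log(2.10 × 10^-4) = 3.68; pH = 14.00 − 3.68 = 10.32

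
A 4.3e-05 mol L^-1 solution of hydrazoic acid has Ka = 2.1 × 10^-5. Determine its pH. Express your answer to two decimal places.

pH = 4.67

HN3 ⇌ N3- + H+
From the ICE table, Ka = [H+]²/(4.3e-05 − [H+]) = 2.1 × 10^-5.
[H+] is not negligible relative to C₀; solve [H+]² + 2.1e-05·[H+] − 9.03e-10 = 0.
[H+] = [−2.1e-05 + √(2.1e-05² + 3.61e-09)]/2 = 2.13 × 10^-5 M
pH = −log(2.13 × 10^-5) = 4.67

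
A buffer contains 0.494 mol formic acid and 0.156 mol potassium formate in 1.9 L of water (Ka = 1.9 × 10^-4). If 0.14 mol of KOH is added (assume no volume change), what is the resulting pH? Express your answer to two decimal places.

pH = 3.64

OH- converts HCOOH to HCOO-: HCOOH → 0.354 mol, HCOO- → 0.296 mol.
pKa = −log(1.9 × 10^-4) = 3.721
Henderson–Hasselbalch with mole ratio 0.296/0.354: pH = 3.721 + (-0.078)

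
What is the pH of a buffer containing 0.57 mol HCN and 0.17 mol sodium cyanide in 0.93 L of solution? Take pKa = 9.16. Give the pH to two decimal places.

Henderson–Hasselbalch: pH = pKa + log([CN-]/[HCN]) = 9.16 + log(0.17/0.57)
pH = 9.16 + (-0.525) = 8.63

pH = 8.63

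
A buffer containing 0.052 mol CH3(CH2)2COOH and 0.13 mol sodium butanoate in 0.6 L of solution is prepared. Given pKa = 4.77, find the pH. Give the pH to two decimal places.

Henderson–Hasselbalch: pH = pKa + log([CH3(CH2)2COO-]/[CH3(CH2)2COOH]) = 4.77 + log(0.13/0.052)
pH = 4.77 + (+0.398) = 5.17

pH = 5.17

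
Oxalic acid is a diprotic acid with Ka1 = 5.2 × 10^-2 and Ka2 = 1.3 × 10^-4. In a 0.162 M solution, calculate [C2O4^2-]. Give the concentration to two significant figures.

1.3 × 10^-4 M

First ionization gives [H+] ≈ [HC2O4-] = 6.94 × 10^-2 M.
Second step: Ka2 = [H+][C2O4^2-]/[HC2O4-] ≈ [C2O4^2-] (since [H+] ≈ [HC2O4-]).
So [C2O4^2-] ≈ Ka2.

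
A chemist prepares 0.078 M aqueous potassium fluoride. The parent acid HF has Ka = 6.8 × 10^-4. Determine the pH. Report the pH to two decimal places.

F- is the conjugate base of the weak acid HF.
Kb = Kw/Ka = 1.0×10^-14 / 6.8 × 10^-4 = 1.47 × 10^-11
From the ICE table, Kb = x²/(0.078 − x) = 1.47 × 10^-11.
Since Kb ≪ C₀, x ≈ √(Kb·C₀) = 1.07 × 10^-6 M.
Check: 0.0014% ionized — well under 5%, approximation valid.
pOH = −log(1.07 × 10^-6) = 5.97; pH = 14.00 − 5.97 = 8.03

pH = 8.03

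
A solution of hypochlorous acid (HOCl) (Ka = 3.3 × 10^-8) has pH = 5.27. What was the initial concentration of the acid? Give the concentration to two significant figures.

[H+] = 10^(-5.27) = 5.37 × 10^-6 M = x
Ka = x²/(C₀ − x) ⇒ C₀ = x + x²/Ka
C₀ = 5.37 × 10^-6 + (5.37 × 10^-6)²/(3.3 × 10^-8) = 8.79 × 10^-4 M

C₀ = 8.8 × 10^-4 M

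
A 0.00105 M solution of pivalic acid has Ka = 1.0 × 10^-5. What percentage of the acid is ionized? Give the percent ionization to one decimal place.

(CH3)3CCOOH ⇌ (CH3)3CCOO- + H+; let x = [H+] at equilibrium.
Ka = x²/(C₀ − x); solving the quadratic gives x = 9.76 × 10^-5 M.
% ionization = x/C₀ × 100% = 9.76 × 10^-5/0.00105 × 100% = 9.3%

9.3%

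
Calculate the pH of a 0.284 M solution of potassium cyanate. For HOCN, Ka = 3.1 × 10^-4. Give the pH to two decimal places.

OCN- is the conjugate base of the weak acid HOCN.
Kb = Kw/Ka = 1.0×10^-14 / 3.1 × 10^-4 = 3.23 × 10^-11
Kb = [OH-]²/(0.284 − [OH-]) = 3.23 × 10^-11
Neglecting [OH-] in the denominator: [OH-] = √(3.23 × 10^-11 × 0.284) = 3.03 × 10^-6 M
pOH = −log(3.03 × 10^-6) = 5.52; pH = 14.00 − 5.52 = 8.48

pH = 8.48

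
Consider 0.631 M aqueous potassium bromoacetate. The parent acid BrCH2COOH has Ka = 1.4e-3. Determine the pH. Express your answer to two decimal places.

pH = 8.33

BrCH2COO- is the conjugate base of the weak acid BrCH2COOH.
Kb = Kw/Ka = 1.0×10^-14 / 1.4 × 10^-3 = 7.14 × 10^-12
Kb = [OH-]²/(0.631 − [OH-]) = 7.14 × 10^-12
Assume [OH-] ≪ 0.631: [OH-] ≈ √(7.14 × 10^-12 × 0.631) = 2.12 × 10^-6 M
([OH-]/C₀ = 0.00034% < 5%, so the approximation holds.)
pOH = −log(2.12 × 10^-6) = 5.67; pH = 14.00 − 5.67 = 8.33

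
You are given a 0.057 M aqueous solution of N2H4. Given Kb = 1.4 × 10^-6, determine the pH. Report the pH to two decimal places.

pH = 10.45

N2H4 + H2O ⇌ N2H5+ + OH-
From the ICE table, Kb = [OH-]²/(0.057 − [OH-]) = 1.4 × 10^-6.
Neglecting [OH-] in the denominator: [OH-] = √(1.4 × 10^-6 × 0.057) = 2.82 × 10^-4 M
Check: 0.5% ionized — well under 5%, approximation valid.
pOH = −log(2.82 × 10^-4) = 3.55; pH = 14.00 − 3.55 = 10.45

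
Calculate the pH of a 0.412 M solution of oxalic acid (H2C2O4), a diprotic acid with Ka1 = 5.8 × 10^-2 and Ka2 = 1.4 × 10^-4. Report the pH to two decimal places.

pH = 0.89

Ka1 ≫ Ka2, so treat the first dissociation as the only significant source of H+.
Ka1 = x²/(0.412 − x) = 5.8 × 10^-2
Solving the quadratic: x = (−Ka1 + √(Ka1² + 4·Ka1·C₀))/2 = 1.28 × 10^-1 M
pH = −log(1.28 × 10^-1) = 0.89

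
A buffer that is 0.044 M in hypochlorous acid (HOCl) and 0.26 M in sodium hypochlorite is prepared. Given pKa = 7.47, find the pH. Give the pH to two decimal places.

pH = 8.24

Using pH = pKa + log([base]/[acid]) with [base]/[acid] = 0.26/0.044:
pH = 7.47 + (+0.772) = 8.24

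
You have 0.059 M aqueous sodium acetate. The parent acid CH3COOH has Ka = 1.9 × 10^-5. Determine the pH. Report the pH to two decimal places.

pH = 8.75

CH3COO- is the conjugate base of the weak acid CH3COOH.
Kb = Kw/Ka = 1.0×10^-14 / 1.9 × 10^-5 = 5.26 × 10^-10
Kb = [OH-]²/(0.059 − [OH-]) = 5.26 × 10^-10
Neglecting [OH-] in the denominator: [OH-] = √(5.26 × 10^-10 × 0.059) = 5.57 × 10^-6 M
Check: 0.0094% ionized — well under 5%, approximation valid.
pOH = 5.25, so pH = 14.00 − pOH = 8.75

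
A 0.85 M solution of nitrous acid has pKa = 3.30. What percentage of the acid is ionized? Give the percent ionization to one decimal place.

HNO2 ⇌ NO2- + H+; let x = [H+] at equilibrium.
Ka = 10^(−3.30) = 5.01 × 10^-4
x ≈ √(Ka·C₀) = √(5.01 × 10^-4 × 0.85) = 2.06 × 10^-2 M
Fraction ionized = 2.06 × 10^-2 / 0.85 = 0.0242 → 2.4%

2.4%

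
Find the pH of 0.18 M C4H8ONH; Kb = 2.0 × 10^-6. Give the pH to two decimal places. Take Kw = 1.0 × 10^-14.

C4H8ONH + H2O ⇌ C4H8ONH2+ + OH-
From the ICE table, Kb = x²/(0.18 − x) = 2.0 × 10^-6.
Since Kb ≪ C₀, x ≈ √(Kb·C₀) = 6.00 × 10^-4 M.
pOH = −log(6.00 × 10^-4) = 3.22; pH = 14.00 − 3.22 = 10.78

pH = 10.78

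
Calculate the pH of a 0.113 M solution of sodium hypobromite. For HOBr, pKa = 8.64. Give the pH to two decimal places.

OBr- is the conjugate base of the weak acid HOBr.
Ka = 10^(−8.64) = 2.29 × 10^-9
Kb = Kw/Ka = 1.0×10^-14 / 2.29 × 10^-9 = 4.37 × 10^-6
From the ICE table, Kb = [OH-]²/(0.113 − [OH-]) = 4.37 × 10^-6.
Since Kb ≪ C₀, [OH-] ≈ √(Kb·C₀) = 7.03 × 10^-4 M.
pOH = −log(7.03 × 10^-4) = 3.15; pH = 14.00 − 3.15 = 10.85

pH = 10.85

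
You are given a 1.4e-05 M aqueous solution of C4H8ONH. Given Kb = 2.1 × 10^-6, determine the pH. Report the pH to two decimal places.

C4H8ONH + H2O ⇌ C4H8ONH2+ + OH-
From the ICE table, Kb = x²/(1.4e-05 − x) = 2.1 × 10^-6.
The 5% rule fails; solving x² + Kb·x − Kb·C₀ = 0 exactly:
x = [−2.1e-06 + √(2.1e-06² + 1.18e-10)]/2 = 4.47 × 10^-6 M
pOH = −log(4.47 × 10^-6) = 5.35; pH = 14.00 − 5.35 = 8.65

pH = 8.65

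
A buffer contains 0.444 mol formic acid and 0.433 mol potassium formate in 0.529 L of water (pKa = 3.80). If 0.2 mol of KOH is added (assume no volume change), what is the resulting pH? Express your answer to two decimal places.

After neutralization: n(HCOOH) = 0.244 mol, n(HCOO-) = 0.633 mol.
pH = pKa + log([A⁻]/[HA]) = 3.80 + log(0.633/0.244) = 3.80 +0.414

pH = 4.21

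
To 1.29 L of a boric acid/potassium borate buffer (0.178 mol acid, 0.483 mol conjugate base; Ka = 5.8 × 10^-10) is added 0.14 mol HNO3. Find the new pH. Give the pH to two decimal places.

pH = 9.27

Added H+ converts B(OH)4- to B(OH)3: B(OH)3 → 0.318 mol, B(OH)4- → 0.343 mol.
pKa = −log(5.8 × 10^-10) = 9.237
pH = pKa + log([A⁻]/[HA]) = 9.237 + log(0.343/0.318) = 9.237 +0.033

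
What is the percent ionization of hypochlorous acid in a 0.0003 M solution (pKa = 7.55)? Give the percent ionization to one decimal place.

1.0%

HOCl ⇌ OCl- + H+; let x = [H+] at equilibrium.
Ka = 10^(−7.55) = 2.82 × 10^-8
x ≈ √(Ka·C₀) = √(2.82 × 10^-8 × 0.0003) = 2.91 × 10^-6 M
Fraction ionized = 2.91 × 10^-6 / 0.0003 = 0.0097 → 1.0%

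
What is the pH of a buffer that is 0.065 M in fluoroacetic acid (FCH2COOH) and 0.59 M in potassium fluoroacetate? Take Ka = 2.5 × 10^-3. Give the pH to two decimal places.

pKa = −log(2.5 × 10^-3) = 2.602
Using pH = pKa + log([base]/[acid]) with [base]/[acid] = 0.59/0.065:
pH = 2.602 + (+0.958) = 3.56

pH = 3.56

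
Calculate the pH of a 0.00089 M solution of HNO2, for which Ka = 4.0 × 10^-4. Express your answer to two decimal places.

pH = 3.37

HNO2 ⇌ NO2- + H+
Ka = x²/(0.00089 − x) = 4.0 × 10^-4
Here C₀/Ka ≈ 2.22, so the small-x approximation fails. Use the quadratic:
x = (−Ka + √(Ka² + 4·Ka·C₀))/2 = 4.29 × 10^-4 M
pH = −log[H+] = −log(4.29 × 10^-4) = 3.37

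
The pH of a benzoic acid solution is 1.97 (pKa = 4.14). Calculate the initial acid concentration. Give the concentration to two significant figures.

C₀ = 1.6 M

[H+] = 10^(-1.97) = 1.07 × 10^-2 M = x
Ka = 10^(−4.14) = 7.24 × 10^-5
Ka = x²/(C₀ − x) ⇒ C₀ = x + x²/Ka
C₀ = 1.07 × 10^-2 + (1.07 × 10^-2)²/(7.24 × 10^-5) = 1.59 M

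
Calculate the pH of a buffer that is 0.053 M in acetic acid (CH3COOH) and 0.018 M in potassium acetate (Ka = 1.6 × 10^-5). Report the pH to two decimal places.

pH = 4.33

pKa = −log(1.6 × 10^-5) = 4.796
Using pH = pKa + log([base]/[acid]) with [base]/[acid] = 0.018/0.053:
pH = 4.796 + (-0.469) = 4.33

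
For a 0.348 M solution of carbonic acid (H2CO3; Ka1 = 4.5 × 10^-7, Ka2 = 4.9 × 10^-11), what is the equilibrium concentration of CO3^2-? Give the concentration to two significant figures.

First ionization gives [H+] ≈ [HCO3-] = 3.96 × 10^-4 M.
Second step: Ka2 = [H+][CO3^2-]/[HCO3-] ≈ [CO3^2-] (since [H+] ≈ [HCO3-]).
So [CO3^2-] ≈ Ka2.

4.9 × 10^-11 M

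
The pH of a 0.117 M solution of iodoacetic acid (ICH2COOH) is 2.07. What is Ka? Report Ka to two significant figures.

Ka = 6.7 × 10^-4

[H+] = 10^(-2.07) = 8.51 × 10^-3 M
At equilibrium [HA] = 0.117 − 8.51 × 10^-3 = 1.08 × 10^-1 M
Ka = [H+][A-]/[HA] = (8.51 × 10^-3)² / 1.08 × 10^-1 = 6.7 × 10^-4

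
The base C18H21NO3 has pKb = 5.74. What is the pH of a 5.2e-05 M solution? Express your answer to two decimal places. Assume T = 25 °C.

pH = 8.95

C18H21NO3 + H2O ⇌ C18H22NO3+ + OH-
Kb = 10^(−5.74) = 1.82 × 10^-6
From the ICE table, Kb = [OH-]²/(5.2e-05 − [OH-]) = 1.82 × 10^-6.
[OH-] is not negligible relative to C₀; solve [OH-]² + 1.82e-06·[OH-] − 9.46e-11 = 0.
[OH-] = [−1.82e-06 + √(1.82e-06² + 3.79e-10)]/2 = 8.86 × 10^-6 M
pOH = 5.05, so pH = 14.00 − pOH = 8.95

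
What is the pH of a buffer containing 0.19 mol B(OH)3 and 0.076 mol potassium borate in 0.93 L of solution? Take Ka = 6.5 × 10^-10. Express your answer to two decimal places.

pH = 8.79

pKa = −log(6.5 × 10^-10) = 9.187
Using pH = pKa + log([base]/[acid]) with [base]/[acid] = 0.076/0.19:
pH = 9.187 + (-0.398) = 8.79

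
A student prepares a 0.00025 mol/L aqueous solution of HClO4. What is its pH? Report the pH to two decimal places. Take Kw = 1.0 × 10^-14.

HClO4 is a strong acid and dissociates completely, so [H+] = 0.00025 M.
pH = -log(0.00025) = 3.60

pH = 3.60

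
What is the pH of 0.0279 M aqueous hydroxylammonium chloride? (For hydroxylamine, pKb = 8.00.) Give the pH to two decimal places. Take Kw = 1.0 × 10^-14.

pH = 3.78

NH3OH+ is the conjugate acid of the weak base NH2OH.
Kb = 10^(−8.00) = 1.00 × 10^-8
Ka = Kw/Kb = 1.0×10^-14 / 1.00 × 10^-8 = 1.00 × 10^-6
From the ICE table, Ka = x²/(0.0279 − x) = 1.00 × 10^-6.
Neglecting x in the denominator: x = √(1.00 × 10^-6 × 0.0279) = 1.67 × 10^-4 M
pH = −log[H+] = −log(1.67 × 10^-4) = 3.78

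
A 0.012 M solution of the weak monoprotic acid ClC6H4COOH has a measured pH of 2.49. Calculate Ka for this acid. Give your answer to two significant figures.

[H+] = 10^(-2.49) = 3.24 × 10^-3 M
At equilibrium [HA] = 0.012 − 3.24 × 10^-3 = 8.76 × 10^-3 M
Ka = [H+][A-]/[HA] = (3.24 × 10^-3)² / 8.76 × 10^-3 = 1.2 × 10^-3

Ka = 1.2 × 10^-3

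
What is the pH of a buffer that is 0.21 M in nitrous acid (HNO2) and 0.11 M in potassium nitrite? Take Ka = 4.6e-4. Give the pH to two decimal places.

pH = 3.06

pKa = −log(4.6 × 10^-4) = 3.337
pH = pKa + log([A⁻]/[HA]) = 3.337 + log(0.11/0.21)
pH = 3.337 + (-0.281) = 3.06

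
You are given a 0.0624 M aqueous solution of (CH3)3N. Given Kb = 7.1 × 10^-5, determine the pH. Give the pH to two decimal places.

(CH3)3N + H2O ⇌ (CH3)3NH+ + OH-
From the ICE table, Kb = x²/(0.0624 − x) = 7.1 × 10^-5.
Since Kb ≪ C₀, x ≈ √(Kb·C₀) = 2.10 × 10^-3 M.
Check: 3.4% ionized — well under 5%, approximation valid.
pOH = 2.68, so pH = 14.00 − pOH = 11.32

pH = 11.32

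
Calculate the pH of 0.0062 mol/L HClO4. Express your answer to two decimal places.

HClO4 is a strong acid and dissociates completely, so [H+] = 0.0062 M.
pH = -log(0.0062) = 2.21

pH = 2.21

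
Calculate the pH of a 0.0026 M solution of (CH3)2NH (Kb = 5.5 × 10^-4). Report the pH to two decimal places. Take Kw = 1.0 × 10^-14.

(CH3)2NH + H2O ⇌ (CH3)2NH2+ + OH-
From the ICE table, Kb = [OH-]²/(0.0026 − [OH-]) = 5.5 × 10^-4.
The 5% rule fails; solving [OH-]² + Kb·[OH-] − Kb·C₀ = 0 exactly:
[OH-] = (−Kb + √(Kb² + 4·Kb·C₀))/2 = 9.52 × 10^-4 M
pOH = 3.02, so pH = 14.00 − pOH = 10.98

pH = 10.98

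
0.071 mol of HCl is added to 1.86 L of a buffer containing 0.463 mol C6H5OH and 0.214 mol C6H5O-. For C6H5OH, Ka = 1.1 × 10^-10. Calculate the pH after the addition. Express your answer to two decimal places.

pH = 9.39

After neutralization: n(C6H5OH) = 0.534 mol, n(C6H5O-) = 0.143 mol.
pKa = −log(1.1 × 10^-10) = 9.959
pH = pKa + log(n_C6H5O-/n_C6H5OH) = 9.959 + log(0.143/0.534) = 9.959 + (-0.572)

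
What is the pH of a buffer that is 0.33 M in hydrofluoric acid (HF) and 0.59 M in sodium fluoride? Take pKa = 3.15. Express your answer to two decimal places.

pH = pKa + log([A⁻]/[HA]) = 3.15 + log(0.59/0.33)
pH = 3.15 + (+0.252) = 3.40

pH = 3.40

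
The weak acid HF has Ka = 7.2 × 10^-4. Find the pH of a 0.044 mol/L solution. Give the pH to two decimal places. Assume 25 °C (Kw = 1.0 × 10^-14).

HF ⇌ F- + H+
From the ICE table, Ka = [H+]²/(0.044 − [H+]) = 7.2 × 10^-4.
The 5% rule fails; solving [H+]² + Ka·[H+] − Ka·C₀ = 0 exactly:
[H+] = [−0.00072 + √(0.00072² + 0.000127)]/2 = 5.28 × 10^-3 M
pH = −log[H+] = −log(5.28 × 10^-3) = 2.28

pH = 2.28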